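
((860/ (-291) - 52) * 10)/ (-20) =7996/ 291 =27.48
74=74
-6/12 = -0.50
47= 47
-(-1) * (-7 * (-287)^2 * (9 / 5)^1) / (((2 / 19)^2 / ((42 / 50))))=-39339681507 / 500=-78679363.01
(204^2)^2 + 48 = 1731891504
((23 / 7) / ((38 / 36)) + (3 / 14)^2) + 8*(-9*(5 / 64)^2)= 1296189 / 476672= 2.72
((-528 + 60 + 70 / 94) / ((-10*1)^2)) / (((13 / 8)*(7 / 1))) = -0.41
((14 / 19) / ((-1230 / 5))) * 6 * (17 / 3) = -238 / 2337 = -0.10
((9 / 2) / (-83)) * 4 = -18 / 83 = -0.22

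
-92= -92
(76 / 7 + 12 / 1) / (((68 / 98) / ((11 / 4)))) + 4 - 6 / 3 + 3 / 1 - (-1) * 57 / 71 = 116344 / 1207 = 96.39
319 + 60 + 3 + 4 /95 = 36294 /95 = 382.04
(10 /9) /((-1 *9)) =-10 /81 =-0.12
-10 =-10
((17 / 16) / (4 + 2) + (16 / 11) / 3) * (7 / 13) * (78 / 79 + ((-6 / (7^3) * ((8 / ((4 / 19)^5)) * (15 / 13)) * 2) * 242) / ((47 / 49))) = -248168539442217 / 3534063104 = -70221.88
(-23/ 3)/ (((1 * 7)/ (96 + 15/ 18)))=-1909/ 18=-106.06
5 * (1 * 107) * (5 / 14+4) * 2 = 32635 / 7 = 4662.14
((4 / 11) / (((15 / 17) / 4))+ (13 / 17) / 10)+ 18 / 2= 60167 / 5610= 10.72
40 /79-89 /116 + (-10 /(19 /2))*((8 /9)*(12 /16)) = -0.96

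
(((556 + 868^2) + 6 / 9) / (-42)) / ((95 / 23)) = -26012333 / 5985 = -4346.25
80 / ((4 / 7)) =140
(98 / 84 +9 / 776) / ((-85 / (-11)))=30173 / 197880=0.15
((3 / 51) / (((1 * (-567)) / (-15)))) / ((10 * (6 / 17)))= 1 / 2268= 0.00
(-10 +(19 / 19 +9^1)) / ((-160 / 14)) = 0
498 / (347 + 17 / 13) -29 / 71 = 164171 / 160744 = 1.02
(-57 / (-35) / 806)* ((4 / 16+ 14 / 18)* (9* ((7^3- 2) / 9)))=7733 / 10920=0.71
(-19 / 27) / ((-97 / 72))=152 / 291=0.52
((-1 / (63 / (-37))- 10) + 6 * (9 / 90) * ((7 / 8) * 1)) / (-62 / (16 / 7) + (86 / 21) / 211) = 4725767 / 14412585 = 0.33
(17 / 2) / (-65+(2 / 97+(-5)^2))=-1649 / 7756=-0.21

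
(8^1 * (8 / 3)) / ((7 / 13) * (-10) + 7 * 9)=832 / 2247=0.37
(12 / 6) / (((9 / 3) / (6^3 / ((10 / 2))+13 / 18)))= 3953 / 135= 29.28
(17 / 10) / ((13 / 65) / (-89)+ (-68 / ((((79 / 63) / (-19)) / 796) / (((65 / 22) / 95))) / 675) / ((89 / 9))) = 6573985 / 14768254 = 0.45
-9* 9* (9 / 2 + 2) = -1053 / 2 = -526.50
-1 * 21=-21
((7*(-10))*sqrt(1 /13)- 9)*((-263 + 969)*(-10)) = 63540 + 494200*sqrt(13) /13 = 200606.42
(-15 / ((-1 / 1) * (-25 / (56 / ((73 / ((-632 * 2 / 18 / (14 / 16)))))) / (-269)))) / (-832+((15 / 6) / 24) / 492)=85651390464 / 7171705055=11.94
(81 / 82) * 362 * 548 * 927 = 7447729356 / 41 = 181651935.51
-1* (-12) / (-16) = -3 / 4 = -0.75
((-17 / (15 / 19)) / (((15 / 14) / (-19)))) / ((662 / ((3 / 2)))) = 42959 / 49650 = 0.87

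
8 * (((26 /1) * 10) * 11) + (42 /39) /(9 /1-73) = 9518073 /416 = 22879.98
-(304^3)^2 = -789298907447296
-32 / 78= -16 / 39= -0.41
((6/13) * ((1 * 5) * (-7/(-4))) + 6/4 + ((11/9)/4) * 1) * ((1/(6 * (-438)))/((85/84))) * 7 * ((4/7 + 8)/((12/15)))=-95725/580788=-0.16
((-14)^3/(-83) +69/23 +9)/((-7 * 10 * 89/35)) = -1870/7387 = -0.25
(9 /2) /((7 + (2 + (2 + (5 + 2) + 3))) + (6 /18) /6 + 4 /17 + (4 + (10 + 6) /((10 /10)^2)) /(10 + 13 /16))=238221 /1225015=0.19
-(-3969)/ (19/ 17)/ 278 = 67473/ 5282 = 12.77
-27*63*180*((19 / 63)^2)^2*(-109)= 284099780 / 1029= 276093.08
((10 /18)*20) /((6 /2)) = 100 /27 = 3.70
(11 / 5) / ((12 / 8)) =22 / 15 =1.47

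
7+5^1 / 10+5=25 / 2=12.50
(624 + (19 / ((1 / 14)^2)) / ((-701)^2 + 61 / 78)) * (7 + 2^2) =263095778088 / 38329339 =6864.08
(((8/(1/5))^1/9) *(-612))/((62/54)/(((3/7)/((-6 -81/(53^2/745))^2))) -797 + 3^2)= -193158974880/87735350461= -2.20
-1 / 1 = -1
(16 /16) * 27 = 27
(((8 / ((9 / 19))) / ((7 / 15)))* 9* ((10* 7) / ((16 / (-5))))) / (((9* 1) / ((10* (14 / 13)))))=-332500 / 39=-8525.64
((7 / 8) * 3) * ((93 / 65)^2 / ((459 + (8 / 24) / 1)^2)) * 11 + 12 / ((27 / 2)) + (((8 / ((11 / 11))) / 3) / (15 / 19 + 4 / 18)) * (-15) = -3862204836300253 / 99931808714400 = -38.65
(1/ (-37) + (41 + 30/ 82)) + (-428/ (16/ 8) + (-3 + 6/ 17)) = -4521024/ 25789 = -175.31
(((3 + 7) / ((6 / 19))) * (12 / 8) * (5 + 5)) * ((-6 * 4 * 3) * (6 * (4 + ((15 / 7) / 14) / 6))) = -40475700 / 49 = -826034.69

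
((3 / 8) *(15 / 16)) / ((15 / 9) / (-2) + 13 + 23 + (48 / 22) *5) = 1485 / 194624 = 0.01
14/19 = 0.74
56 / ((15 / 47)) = 2632 / 15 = 175.47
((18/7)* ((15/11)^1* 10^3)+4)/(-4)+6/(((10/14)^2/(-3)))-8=-1772739/1925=-920.90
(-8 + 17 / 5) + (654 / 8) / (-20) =-139 / 16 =-8.69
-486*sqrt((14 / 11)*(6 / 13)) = -972*sqrt(3003) / 143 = -372.48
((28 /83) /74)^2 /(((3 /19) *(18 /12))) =7448 /84879369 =0.00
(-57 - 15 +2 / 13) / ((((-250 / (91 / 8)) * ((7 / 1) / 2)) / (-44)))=-5137 / 125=-41.10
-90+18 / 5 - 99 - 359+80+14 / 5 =-2308 / 5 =-461.60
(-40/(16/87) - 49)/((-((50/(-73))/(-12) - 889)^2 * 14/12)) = 306758556/1061192114143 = 0.00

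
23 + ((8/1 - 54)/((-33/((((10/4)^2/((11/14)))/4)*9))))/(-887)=9862009/429308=22.97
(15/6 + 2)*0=0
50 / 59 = 0.85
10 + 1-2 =9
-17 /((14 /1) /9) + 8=-41 /14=-2.93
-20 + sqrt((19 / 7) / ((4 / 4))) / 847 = -20 + sqrt(133) / 5929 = -20.00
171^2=29241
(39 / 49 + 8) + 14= 1117 / 49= 22.80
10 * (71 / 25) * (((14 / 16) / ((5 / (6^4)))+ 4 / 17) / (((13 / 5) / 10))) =5480632 / 221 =24799.24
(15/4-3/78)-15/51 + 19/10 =23503/4420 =5.32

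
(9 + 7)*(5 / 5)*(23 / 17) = 368 / 17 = 21.65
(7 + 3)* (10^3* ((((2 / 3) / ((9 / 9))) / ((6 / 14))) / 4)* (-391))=-1520555.56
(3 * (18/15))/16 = 9/40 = 0.22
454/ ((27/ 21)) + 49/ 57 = 60529/ 171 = 353.97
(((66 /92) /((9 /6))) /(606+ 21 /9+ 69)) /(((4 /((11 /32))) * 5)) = 363 /29911040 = 0.00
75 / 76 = 0.99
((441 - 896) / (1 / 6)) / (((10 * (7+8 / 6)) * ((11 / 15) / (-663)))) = 1628991 / 55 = 29618.02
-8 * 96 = -768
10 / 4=5 / 2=2.50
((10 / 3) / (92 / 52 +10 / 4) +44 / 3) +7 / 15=26497 / 1665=15.91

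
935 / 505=187 / 101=1.85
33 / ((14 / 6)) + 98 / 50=2818 / 175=16.10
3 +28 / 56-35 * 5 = -343 / 2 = -171.50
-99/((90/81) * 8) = -891/80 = -11.14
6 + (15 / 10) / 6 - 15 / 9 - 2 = 31 / 12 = 2.58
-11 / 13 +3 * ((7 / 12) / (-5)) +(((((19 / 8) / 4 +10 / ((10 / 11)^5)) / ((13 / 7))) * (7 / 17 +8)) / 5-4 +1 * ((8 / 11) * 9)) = 4005435747 / 243100000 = 16.48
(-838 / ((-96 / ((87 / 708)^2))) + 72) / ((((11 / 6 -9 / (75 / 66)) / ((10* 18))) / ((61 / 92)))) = -1203044630625 / 850589312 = -1414.37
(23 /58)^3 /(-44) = -12167 /8584928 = -0.00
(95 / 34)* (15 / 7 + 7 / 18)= 30305 / 4284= 7.07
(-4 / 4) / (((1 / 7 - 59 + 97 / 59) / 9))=3717 / 23629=0.16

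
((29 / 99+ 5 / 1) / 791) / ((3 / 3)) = 524 / 78309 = 0.01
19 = 19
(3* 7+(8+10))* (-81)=-3159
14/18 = 7/9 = 0.78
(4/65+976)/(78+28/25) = 158610/12857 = 12.34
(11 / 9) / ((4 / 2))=11 / 18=0.61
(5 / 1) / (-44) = -5 / 44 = -0.11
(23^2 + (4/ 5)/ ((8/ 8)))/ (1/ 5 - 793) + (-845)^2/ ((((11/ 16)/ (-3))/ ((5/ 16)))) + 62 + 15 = -42452598131/ 43604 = -973594.12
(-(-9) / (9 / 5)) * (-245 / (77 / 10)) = -159.09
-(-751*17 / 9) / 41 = 12767 / 369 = 34.60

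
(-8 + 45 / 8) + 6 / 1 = 3.62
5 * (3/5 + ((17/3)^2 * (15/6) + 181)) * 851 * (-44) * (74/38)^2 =-604083321842/3249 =-185929000.26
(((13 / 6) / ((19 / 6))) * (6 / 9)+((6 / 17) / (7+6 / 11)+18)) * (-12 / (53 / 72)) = -8086464 / 26809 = -301.63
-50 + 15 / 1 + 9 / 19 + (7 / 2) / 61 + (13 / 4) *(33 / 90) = -4628203 / 139080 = -33.28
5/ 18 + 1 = 23/ 18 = 1.28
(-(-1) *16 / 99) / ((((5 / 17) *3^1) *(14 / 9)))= 136 / 1155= 0.12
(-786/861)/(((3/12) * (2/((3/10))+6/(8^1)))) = -12576/25543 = -0.49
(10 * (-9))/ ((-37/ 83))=7470/ 37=201.89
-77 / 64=-1.20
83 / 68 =1.22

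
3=3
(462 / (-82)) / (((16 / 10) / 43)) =-49665 / 328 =-151.42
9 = 9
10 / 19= 0.53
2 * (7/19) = 14/19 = 0.74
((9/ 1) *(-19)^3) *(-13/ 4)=802503/ 4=200625.75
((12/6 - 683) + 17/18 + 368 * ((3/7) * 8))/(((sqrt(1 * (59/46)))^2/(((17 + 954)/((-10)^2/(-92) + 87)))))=5125.48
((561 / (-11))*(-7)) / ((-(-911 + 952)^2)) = -357 / 1681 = -0.21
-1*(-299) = 299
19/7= 2.71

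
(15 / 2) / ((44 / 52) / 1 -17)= -13 / 28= -0.46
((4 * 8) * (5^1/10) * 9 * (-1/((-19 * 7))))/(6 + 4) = 72/665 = 0.11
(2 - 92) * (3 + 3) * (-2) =1080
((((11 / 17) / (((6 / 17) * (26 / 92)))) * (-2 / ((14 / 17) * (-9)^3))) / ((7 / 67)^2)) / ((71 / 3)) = 0.08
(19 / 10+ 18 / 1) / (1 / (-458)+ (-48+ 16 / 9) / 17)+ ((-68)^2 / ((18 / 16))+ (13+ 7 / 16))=565134542563 / 137290320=4116.35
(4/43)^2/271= 16/501079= 0.00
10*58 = 580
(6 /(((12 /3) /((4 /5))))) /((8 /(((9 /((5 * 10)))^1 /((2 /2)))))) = 27 /1000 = 0.03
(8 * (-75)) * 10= -6000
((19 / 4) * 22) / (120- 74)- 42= -3655 / 92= -39.73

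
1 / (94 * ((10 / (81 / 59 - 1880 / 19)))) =-109381 / 1053740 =-0.10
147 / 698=0.21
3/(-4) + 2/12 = -7/12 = -0.58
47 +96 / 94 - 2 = 2163 / 47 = 46.02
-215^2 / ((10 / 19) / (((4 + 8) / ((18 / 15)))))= -878275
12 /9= 4 /3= 1.33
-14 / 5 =-2.80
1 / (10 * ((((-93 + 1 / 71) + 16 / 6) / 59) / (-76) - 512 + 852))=238773 / 811876295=0.00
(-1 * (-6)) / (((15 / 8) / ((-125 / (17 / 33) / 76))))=-3300 / 323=-10.22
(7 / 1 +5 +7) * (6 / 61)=114 / 61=1.87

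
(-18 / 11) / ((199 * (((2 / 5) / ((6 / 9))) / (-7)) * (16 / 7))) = 735 / 17512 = 0.04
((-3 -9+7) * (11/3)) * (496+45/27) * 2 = -164230/9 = -18247.78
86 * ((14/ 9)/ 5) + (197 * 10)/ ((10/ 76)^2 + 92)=95996564/ 1993095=48.16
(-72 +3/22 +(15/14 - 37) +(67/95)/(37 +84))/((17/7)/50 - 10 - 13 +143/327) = 4.79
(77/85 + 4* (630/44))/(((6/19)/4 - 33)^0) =54397/935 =58.18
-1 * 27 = -27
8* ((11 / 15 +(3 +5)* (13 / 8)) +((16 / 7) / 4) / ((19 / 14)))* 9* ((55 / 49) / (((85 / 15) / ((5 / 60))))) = 266244 / 15827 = 16.82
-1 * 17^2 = -289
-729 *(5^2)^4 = -284765625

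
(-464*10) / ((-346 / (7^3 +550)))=2071760 / 173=11975.49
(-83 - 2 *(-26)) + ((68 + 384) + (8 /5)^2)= 10589 /25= 423.56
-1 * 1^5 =-1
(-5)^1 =-5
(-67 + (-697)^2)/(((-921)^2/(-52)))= -8419528/282747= -29.78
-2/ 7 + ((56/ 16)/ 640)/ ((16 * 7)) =-40953/ 143360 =-0.29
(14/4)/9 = 7/18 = 0.39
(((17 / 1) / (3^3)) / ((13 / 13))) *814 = 13838 / 27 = 512.52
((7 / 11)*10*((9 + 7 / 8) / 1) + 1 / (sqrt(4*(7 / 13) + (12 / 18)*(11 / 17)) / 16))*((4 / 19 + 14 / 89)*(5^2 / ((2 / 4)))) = 248800*sqrt(1136382) / 1449187 + 21497875 / 18601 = 1338.75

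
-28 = -28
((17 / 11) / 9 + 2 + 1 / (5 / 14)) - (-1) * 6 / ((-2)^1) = 1.97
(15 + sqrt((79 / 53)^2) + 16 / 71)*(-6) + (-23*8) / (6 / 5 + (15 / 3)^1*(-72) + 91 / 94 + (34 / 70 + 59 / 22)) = -99.78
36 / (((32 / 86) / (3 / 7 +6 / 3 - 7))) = -3096 / 7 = -442.29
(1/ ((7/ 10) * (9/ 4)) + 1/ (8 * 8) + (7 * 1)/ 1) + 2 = 38911/ 4032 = 9.65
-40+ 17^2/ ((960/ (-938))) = -154741/ 480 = -322.38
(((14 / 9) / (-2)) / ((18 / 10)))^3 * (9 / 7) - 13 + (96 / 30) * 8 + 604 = 182017442 / 295245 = 616.50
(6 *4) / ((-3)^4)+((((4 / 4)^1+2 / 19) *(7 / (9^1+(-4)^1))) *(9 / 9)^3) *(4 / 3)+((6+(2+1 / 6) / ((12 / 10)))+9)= 196633 / 10260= 19.17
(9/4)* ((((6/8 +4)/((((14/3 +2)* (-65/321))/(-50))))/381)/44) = 54891/2324608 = 0.02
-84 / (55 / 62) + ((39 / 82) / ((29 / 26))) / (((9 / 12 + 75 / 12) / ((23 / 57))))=-823363711 / 8697535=-94.67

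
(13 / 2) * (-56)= -364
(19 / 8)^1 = 2.38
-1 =-1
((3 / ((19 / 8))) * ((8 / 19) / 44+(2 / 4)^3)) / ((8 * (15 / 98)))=2205 / 15884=0.14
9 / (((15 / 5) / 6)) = 18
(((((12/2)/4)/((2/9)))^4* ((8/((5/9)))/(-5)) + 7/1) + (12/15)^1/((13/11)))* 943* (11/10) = -644150406361/104000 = -6193753.91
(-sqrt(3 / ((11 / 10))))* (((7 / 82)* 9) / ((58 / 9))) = -567* sqrt(330) / 52316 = -0.20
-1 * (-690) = 690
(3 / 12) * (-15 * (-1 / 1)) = 15 / 4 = 3.75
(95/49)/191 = 0.01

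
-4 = -4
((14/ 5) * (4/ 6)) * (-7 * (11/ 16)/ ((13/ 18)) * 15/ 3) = -1617/ 26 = -62.19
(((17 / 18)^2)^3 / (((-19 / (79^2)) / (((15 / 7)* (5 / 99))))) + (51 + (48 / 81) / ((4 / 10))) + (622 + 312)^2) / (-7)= -130229067699439847 / 1044957557952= -124626.18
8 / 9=0.89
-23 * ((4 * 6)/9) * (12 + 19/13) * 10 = -322000/39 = -8256.41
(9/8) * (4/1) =9/2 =4.50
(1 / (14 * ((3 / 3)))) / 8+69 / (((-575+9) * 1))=-3581 / 31696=-0.11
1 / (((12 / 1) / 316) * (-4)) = -79 / 12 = -6.58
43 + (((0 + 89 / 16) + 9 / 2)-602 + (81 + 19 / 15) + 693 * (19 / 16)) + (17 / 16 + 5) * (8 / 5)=10979 / 30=365.97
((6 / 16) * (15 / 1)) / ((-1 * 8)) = -45 / 64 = -0.70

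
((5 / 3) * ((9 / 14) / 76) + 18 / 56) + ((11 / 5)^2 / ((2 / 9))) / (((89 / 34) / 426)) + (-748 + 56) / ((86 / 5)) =50966205793 / 14542600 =3504.61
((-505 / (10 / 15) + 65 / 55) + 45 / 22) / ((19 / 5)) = -41485 / 209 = -198.49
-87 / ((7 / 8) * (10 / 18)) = -6264 / 35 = -178.97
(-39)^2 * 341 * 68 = 35268948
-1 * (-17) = 17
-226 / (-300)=113 / 150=0.75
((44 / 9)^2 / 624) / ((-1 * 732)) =-121 / 2312388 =-0.00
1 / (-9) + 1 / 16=-7 / 144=-0.05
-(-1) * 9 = 9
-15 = -15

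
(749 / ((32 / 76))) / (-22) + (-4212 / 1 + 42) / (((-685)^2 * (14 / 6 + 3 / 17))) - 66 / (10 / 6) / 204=-91036554893 / 1123136960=-81.06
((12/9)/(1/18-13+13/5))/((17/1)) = -120/15827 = -0.01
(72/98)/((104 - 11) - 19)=18/1813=0.01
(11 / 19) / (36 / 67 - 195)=-737 / 247551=-0.00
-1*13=-13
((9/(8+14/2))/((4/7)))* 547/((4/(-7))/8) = -80409/10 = -8040.90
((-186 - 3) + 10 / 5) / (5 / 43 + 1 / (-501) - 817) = 4028541 / 17598169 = 0.23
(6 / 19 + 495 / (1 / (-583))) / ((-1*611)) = 5483109 / 11609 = 472.32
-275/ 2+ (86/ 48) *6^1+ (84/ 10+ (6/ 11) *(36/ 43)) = -1115271/ 9460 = -117.89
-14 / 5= -2.80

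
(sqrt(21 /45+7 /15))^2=14 /15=0.93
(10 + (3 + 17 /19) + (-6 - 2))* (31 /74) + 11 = 9469 /703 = 13.47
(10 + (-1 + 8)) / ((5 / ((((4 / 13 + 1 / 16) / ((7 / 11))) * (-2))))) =-2057 / 520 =-3.96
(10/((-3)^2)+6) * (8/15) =512/135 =3.79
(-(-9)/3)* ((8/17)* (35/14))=60/17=3.53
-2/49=-0.04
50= 50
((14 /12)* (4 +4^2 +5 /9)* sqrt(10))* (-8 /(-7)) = 740* sqrt(10) /27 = 86.67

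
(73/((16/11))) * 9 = 7227/16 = 451.69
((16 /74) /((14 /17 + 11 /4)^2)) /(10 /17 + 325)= 628864 /12092939955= 0.00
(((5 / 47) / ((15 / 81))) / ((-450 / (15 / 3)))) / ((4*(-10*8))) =3 / 150400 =0.00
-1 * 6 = -6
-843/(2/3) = -1264.50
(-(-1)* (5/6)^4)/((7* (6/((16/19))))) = 625/64638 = 0.01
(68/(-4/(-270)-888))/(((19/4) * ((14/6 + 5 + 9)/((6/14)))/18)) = -2974320/390622463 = -0.01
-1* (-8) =8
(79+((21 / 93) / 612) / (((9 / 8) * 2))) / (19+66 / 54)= 1686140 / 431613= 3.91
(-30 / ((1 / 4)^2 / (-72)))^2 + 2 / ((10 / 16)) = 5971968016 / 5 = 1194393603.20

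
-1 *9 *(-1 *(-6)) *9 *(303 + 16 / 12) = -147906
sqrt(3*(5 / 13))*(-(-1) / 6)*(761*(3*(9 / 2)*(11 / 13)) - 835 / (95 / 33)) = 1383679*sqrt(195) / 12844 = 1504.36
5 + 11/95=5.12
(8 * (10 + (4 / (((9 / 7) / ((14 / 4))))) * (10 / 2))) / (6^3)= 580 / 243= 2.39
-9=-9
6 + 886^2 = 785002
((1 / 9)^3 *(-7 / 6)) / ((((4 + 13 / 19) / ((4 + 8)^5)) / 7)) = -476672 / 801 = -595.10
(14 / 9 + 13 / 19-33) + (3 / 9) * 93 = 41 / 171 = 0.24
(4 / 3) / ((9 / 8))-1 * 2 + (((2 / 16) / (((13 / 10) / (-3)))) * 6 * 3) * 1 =-6.01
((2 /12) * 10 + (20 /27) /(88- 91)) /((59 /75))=2875 /1593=1.80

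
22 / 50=11 / 25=0.44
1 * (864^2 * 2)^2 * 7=15603175784448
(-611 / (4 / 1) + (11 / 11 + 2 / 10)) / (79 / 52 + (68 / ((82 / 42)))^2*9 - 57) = -66236443 / 4747442135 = -0.01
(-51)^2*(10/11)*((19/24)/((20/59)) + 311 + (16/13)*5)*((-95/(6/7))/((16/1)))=-383142514405/73216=-5233043.52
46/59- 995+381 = -36180/59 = -613.22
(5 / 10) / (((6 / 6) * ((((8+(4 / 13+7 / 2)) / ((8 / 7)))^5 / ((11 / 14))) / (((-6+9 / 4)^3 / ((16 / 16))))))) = -56460298752000 / 320833801706500243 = -0.00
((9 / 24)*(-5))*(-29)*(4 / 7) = 435 / 14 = 31.07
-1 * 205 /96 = -205 /96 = -2.14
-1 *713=-713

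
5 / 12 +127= 1529 / 12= 127.42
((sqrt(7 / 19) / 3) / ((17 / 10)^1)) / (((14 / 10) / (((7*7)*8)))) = 2800*sqrt(133) / 969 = 33.32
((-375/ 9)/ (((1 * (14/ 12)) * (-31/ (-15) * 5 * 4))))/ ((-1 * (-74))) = -0.01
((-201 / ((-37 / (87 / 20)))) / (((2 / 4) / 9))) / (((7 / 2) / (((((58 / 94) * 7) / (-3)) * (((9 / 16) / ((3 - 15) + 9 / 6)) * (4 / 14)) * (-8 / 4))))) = -4564107 / 852110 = -5.36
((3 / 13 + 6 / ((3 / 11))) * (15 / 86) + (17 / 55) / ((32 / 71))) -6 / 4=3013753 / 983840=3.06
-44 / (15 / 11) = -484 / 15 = -32.27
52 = 52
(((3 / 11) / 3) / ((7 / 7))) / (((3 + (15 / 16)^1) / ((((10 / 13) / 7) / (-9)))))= -160 / 567567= -0.00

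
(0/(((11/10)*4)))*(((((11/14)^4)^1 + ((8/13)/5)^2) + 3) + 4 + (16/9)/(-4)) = 0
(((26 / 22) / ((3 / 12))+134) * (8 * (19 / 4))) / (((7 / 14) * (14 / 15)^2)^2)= 104844375 / 3773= 27788.07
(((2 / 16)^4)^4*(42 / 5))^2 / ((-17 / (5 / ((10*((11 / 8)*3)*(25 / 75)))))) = -441 / 23149478734636611140613622988800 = -0.00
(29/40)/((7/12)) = 87/70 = 1.24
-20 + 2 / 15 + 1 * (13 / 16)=-4573 / 240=-19.05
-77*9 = -693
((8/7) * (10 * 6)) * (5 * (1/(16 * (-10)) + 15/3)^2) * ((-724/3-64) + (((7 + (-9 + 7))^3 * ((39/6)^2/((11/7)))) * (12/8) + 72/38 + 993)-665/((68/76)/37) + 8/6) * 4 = -69704688883407/93632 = -744453700.48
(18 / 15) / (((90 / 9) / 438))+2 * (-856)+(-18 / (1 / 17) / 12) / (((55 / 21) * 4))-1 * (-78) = -3484523 / 2200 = -1583.87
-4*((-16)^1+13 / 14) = 422 / 7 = 60.29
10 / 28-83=-82.64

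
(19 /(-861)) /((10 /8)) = -76 /4305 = -0.02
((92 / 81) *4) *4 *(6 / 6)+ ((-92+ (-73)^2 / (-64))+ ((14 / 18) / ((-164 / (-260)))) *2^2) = -32340809 / 212544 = -152.16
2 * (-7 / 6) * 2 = -14 / 3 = -4.67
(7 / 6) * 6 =7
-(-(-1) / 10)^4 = -1 / 10000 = -0.00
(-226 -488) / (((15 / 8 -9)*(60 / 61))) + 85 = 53261 / 285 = 186.88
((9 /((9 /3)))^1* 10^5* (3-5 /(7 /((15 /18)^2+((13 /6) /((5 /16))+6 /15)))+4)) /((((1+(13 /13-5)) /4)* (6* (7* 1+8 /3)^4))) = -1650000 /170723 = -9.66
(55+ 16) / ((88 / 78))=2769 / 44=62.93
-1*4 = -4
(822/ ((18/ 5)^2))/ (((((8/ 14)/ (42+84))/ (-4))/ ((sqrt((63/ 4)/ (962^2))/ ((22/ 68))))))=-2853025*sqrt(7)/ 10582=-713.32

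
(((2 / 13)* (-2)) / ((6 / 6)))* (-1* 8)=32 / 13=2.46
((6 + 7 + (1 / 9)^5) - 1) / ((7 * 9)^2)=14461 / 4782969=0.00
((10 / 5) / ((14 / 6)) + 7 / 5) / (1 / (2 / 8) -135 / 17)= -1343 / 2345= -0.57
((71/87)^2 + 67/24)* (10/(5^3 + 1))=1046845/3814776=0.27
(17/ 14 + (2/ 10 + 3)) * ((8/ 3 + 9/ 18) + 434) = 270169/ 140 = 1929.78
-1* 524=-524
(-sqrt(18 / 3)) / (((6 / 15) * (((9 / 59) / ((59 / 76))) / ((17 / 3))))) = -295885 * sqrt(6) / 4104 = -176.60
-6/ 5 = -1.20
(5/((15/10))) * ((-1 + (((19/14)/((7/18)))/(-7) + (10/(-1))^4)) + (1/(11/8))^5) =5523333892100/165721479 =33329.02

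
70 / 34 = 35 / 17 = 2.06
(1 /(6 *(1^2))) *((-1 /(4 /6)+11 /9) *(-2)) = 5 /54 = 0.09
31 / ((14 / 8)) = 124 / 7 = 17.71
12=12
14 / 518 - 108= -3995 / 37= -107.97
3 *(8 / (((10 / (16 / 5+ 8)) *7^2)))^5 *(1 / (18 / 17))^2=0.00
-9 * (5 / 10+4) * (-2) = 81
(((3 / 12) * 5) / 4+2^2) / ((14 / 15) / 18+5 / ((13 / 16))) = 121095 / 174256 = 0.69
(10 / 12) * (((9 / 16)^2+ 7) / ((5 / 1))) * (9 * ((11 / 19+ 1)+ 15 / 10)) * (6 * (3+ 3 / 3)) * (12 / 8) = 5916807 / 4864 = 1216.45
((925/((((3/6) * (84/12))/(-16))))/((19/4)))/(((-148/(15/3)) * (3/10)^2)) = 400000/1197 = 334.17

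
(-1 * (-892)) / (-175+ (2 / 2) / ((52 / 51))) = -46384 / 9049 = -5.13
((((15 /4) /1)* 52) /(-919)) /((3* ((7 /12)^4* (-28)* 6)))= 56160 /15445633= 0.00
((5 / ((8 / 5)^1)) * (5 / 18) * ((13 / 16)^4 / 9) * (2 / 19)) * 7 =24990875 / 806879232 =0.03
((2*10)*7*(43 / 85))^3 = 355248.86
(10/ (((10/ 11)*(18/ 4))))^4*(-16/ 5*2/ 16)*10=-937024/ 6561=-142.82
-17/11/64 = -17/704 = -0.02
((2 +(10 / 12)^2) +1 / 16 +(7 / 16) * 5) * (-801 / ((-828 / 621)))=23763 / 8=2970.38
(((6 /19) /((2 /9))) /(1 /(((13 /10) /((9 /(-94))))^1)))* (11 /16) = -20163 /1520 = -13.27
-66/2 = -33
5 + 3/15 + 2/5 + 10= 15.60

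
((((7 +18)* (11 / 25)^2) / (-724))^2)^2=214358881 / 107328312100000000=0.00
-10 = -10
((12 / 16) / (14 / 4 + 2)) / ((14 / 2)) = 3 / 154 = 0.02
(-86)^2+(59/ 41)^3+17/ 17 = 510014016/ 68921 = 7399.98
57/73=0.78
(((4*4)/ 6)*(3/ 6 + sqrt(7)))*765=1020 + 2040*sqrt(7)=6417.33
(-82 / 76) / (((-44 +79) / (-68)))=1394 / 665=2.10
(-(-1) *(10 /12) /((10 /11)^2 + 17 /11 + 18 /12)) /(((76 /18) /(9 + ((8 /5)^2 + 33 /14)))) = 0.71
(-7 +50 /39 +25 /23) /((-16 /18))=6231 /1196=5.21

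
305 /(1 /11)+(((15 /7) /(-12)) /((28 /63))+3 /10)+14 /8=1879723 /560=3356.65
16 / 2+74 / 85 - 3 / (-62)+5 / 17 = 48553 / 5270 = 9.21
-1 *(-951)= 951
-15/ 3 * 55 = -275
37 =37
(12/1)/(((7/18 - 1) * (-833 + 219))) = 108/3377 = 0.03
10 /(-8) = -5 /4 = -1.25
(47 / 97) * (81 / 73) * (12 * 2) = 91368 / 7081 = 12.90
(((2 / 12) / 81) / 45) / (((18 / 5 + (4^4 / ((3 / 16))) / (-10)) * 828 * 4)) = -1 / 9628818624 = -0.00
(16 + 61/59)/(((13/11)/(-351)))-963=-355302/59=-6022.07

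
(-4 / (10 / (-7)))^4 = 38416 / 625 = 61.47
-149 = -149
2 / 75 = 0.03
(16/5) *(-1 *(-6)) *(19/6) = 304/5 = 60.80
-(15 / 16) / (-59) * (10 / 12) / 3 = 25 / 5664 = 0.00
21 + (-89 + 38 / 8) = -253 / 4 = -63.25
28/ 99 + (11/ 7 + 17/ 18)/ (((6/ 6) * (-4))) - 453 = -2513351/ 5544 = -453.35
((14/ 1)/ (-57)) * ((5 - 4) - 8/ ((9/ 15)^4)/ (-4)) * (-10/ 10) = 18634/ 4617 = 4.04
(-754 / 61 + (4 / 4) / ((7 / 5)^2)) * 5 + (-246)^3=-44497228809 / 2989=-14886995.25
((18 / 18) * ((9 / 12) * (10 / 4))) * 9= 135 / 8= 16.88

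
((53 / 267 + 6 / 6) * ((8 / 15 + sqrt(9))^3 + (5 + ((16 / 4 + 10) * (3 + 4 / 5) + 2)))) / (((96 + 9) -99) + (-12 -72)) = -11265664 / 7028775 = -1.60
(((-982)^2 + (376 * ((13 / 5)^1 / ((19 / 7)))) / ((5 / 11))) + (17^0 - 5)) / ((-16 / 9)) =-515731923 / 950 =-542875.71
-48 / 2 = -24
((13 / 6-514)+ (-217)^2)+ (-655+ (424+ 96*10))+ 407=286279 / 6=47713.17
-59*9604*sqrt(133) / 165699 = -566636*sqrt(133) / 165699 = -39.44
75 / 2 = 37.50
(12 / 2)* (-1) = -6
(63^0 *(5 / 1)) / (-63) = -5 / 63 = -0.08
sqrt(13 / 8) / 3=sqrt(26) / 12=0.42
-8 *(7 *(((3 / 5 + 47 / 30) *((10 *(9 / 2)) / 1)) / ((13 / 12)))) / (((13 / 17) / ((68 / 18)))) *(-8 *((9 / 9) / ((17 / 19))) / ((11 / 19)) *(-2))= -109975040 / 143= -769056.22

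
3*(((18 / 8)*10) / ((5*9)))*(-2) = -3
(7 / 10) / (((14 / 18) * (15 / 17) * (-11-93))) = -51 / 5200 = -0.01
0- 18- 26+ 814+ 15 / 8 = 6175 / 8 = 771.88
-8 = -8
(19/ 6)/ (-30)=-19/ 180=-0.11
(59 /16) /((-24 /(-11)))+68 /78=4263 /1664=2.56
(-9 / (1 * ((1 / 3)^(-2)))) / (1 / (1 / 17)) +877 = 14908 / 17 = 876.94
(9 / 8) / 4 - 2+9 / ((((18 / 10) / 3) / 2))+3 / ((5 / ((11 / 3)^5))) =5520157 / 12960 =425.94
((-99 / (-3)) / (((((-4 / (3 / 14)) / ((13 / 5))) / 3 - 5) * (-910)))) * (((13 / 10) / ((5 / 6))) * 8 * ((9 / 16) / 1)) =104247 / 3027500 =0.03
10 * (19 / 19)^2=10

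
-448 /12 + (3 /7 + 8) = -607 /21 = -28.90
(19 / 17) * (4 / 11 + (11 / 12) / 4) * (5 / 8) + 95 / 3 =32.08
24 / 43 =0.56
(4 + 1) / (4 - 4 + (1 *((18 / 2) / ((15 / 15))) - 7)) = 5 / 2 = 2.50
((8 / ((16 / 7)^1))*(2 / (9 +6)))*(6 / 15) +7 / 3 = 63 / 25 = 2.52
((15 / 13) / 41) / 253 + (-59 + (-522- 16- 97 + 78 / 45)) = -692.27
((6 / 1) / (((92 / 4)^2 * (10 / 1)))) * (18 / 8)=27 / 10580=0.00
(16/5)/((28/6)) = 24/35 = 0.69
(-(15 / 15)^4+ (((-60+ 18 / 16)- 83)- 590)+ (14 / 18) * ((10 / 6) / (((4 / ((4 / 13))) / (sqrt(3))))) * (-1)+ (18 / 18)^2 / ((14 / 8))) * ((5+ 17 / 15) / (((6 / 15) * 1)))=-943207 / 84- 1610 * sqrt(3) / 1053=-11231.30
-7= -7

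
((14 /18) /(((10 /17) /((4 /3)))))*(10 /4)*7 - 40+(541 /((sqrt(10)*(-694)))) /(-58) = -9.14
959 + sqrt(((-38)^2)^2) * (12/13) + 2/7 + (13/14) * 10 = 209436/91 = 2301.49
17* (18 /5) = 306 /5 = 61.20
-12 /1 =-12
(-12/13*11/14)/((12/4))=-22/91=-0.24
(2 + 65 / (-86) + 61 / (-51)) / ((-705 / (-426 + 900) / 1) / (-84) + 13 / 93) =14468692 / 47366607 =0.31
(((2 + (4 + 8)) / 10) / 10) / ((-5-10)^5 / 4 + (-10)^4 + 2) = -14 / 17984175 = -0.00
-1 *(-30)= 30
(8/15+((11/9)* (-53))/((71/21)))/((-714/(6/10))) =0.02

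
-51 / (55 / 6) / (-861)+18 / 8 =142473 / 63140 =2.26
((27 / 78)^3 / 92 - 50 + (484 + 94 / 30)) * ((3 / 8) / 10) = 10602627479 / 646796800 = 16.39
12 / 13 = 0.92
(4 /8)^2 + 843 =3373 /4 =843.25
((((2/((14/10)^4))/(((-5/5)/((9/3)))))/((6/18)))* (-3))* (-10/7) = -337500/16807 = -20.08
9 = 9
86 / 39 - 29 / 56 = 3685 / 2184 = 1.69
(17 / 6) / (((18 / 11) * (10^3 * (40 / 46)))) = 4301 / 2160000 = 0.00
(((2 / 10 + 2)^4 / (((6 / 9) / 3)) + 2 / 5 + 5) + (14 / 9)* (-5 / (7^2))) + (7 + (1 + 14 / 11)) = 119.93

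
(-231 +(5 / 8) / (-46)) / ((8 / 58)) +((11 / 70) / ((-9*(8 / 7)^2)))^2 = -1278051300433 / 763084800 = -1674.85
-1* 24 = -24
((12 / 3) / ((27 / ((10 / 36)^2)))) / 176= 25 / 384912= 0.00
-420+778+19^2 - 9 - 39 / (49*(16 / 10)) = 278125 / 392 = 709.50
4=4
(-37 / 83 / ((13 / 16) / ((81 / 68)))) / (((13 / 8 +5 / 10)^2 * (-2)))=383616 / 5301127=0.07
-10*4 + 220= 180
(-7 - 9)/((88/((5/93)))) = -10/1023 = -0.01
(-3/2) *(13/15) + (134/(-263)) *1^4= -4759/2630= -1.81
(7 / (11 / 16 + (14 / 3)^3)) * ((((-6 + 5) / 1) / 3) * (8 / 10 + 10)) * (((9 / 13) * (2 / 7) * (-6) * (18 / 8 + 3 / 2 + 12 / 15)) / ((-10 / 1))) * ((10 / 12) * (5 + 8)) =-1592136 / 1105025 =-1.44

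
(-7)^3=-343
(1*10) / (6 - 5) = 10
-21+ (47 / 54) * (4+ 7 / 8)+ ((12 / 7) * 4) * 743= 5118725 / 1008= 5078.10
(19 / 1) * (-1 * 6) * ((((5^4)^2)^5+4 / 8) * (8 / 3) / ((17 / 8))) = -22118911147117614746093750001216 / 17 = -1301112420418683220358456000000.00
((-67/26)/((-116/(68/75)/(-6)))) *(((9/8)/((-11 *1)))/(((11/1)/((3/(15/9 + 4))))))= 0.00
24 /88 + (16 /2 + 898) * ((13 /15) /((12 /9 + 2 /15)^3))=1326477 /5324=249.15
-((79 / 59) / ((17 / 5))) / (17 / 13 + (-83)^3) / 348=5135 / 2594518747416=0.00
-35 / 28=-1.25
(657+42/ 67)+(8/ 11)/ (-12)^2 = 8724145/ 13266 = 657.63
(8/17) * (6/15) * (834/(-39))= -4448/1105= -4.03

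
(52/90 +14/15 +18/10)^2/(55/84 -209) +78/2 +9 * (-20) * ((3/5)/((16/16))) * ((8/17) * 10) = -94244264651/200823975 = -469.29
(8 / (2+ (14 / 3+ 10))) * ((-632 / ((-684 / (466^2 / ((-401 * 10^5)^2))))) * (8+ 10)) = 12866493 / 11934449218750000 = 0.00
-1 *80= -80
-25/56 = -0.45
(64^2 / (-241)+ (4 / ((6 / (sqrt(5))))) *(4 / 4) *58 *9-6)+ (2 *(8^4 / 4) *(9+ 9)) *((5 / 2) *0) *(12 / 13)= -5542 / 241+ 348 *sqrt(5)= 755.16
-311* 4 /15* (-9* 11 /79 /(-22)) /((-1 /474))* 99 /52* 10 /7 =554202 /91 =6090.13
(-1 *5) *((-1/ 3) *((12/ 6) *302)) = 3020/ 3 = 1006.67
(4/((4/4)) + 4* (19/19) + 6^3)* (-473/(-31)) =105952/31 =3417.81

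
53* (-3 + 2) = -53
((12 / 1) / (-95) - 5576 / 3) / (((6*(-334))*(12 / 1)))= 132439 / 1713420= 0.08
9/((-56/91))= -117/8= -14.62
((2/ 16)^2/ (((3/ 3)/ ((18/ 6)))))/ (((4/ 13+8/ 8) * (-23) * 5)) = -39/ 125120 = -0.00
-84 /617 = -0.14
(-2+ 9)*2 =14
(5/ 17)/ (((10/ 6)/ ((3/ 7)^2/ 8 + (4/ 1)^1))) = 4731/ 6664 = 0.71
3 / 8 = 0.38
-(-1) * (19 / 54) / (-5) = -0.07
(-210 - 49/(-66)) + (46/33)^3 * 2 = -14650835/71874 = -203.84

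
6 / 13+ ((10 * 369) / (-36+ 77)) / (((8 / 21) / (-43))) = -528231 / 52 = -10158.29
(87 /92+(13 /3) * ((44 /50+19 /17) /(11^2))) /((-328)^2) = 4812443 /508990662400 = 0.00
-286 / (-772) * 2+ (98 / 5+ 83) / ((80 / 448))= 2775827 / 4825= 575.30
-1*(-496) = 496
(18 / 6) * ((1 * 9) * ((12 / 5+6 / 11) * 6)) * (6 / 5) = 157464 / 275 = 572.60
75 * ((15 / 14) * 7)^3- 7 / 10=31639.92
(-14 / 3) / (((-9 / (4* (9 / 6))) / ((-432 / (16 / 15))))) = -1260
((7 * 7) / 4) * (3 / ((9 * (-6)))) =-0.68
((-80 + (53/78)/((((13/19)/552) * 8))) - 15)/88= -8949/29744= -0.30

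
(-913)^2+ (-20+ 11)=833560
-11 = -11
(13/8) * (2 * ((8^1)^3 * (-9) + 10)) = -29887/2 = -14943.50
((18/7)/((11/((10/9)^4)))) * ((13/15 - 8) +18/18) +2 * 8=2326384/168399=13.81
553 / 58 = 9.53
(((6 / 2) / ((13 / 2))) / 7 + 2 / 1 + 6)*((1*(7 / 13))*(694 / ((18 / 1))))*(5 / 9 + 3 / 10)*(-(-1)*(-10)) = -19611746 / 13689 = -1432.66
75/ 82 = 0.91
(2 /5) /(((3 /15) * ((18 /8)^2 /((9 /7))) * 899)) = 32 /56637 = 0.00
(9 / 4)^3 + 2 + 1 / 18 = 7745 / 576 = 13.45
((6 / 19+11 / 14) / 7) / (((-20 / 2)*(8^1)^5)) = -293 / 610140160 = -0.00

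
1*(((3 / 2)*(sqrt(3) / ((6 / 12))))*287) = 861*sqrt(3) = 1491.30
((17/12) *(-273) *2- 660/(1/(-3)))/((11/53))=127889/22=5813.14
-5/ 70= -1/ 14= -0.07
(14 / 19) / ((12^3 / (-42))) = -49 / 2736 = -0.02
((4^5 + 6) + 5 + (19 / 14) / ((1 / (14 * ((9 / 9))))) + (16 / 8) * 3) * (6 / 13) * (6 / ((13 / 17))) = 648720 / 169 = 3838.58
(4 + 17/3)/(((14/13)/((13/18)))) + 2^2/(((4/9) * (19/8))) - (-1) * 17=391739/14364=27.27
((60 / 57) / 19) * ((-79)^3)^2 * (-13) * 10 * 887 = -560608289922530200 / 361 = -1552931551031939.61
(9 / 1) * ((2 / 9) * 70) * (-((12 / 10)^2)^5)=-1693052928 / 1953125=-866.84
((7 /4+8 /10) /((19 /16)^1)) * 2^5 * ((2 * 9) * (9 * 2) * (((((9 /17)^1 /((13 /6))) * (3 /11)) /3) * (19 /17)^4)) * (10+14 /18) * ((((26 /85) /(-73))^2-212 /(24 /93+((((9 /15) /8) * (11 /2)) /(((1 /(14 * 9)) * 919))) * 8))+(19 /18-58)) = -687674537484347996837180928 /232704313060648160875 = -2955143.07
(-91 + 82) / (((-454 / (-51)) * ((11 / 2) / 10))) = -4590 / 2497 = -1.84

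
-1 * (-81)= 81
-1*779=-779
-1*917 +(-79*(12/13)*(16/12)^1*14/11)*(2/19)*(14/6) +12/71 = -548179169/578721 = -947.23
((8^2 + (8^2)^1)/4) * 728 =23296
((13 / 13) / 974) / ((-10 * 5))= -1 / 48700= -0.00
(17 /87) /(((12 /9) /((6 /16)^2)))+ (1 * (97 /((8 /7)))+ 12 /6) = 645113 /7424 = 86.90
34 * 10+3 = 343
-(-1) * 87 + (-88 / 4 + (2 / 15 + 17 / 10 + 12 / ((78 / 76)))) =6125 / 78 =78.53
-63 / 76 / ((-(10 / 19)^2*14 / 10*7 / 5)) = 171 / 112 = 1.53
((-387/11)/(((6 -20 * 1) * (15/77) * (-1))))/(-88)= 129/880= 0.15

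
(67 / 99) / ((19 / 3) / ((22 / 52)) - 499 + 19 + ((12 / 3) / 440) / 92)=-61640 / 42354951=-0.00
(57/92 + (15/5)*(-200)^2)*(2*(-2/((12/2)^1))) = -80000.41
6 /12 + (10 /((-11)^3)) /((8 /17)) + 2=13225 /5324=2.48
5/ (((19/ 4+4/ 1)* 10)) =2/ 35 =0.06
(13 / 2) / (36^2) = 13 / 2592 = 0.01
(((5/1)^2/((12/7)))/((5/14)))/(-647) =-245/3882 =-0.06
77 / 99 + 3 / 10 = 1.08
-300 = -300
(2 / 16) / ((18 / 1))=1 / 144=0.01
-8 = -8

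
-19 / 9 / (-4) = 19 / 36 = 0.53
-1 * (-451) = 451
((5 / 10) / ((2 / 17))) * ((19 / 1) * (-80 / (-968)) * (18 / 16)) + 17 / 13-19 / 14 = 1313973 / 176176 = 7.46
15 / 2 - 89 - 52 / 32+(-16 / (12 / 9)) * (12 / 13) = -9797 / 104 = -94.20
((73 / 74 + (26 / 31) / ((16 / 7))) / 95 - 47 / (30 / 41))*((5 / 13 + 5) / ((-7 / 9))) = 503829561 / 1133236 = 444.59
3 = 3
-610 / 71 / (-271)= 610 / 19241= 0.03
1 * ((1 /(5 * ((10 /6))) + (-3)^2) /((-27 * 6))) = -38 /675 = -0.06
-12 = -12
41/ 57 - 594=-33817/ 57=-593.28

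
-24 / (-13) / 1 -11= -9.15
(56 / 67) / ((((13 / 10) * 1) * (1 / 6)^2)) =20160 / 871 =23.15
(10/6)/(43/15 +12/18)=25/53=0.47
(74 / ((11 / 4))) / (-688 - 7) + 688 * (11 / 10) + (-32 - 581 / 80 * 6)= 41661353 / 61160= 681.19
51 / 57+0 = 0.89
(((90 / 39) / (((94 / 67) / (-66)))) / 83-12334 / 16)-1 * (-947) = 70923977 / 405704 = 174.82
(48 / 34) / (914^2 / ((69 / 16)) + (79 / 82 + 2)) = 135792 / 18632957423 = 0.00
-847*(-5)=4235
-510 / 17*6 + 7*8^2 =268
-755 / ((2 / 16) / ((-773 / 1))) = 4668920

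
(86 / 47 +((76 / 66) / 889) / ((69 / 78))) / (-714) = -29037511 / 11321647029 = -0.00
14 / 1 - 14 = 0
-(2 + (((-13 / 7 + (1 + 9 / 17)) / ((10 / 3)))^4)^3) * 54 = -435469052620236599601118898155453692747 / 4032120857593138312794480500000000000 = -108.00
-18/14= -9/7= -1.29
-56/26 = -28/13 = -2.15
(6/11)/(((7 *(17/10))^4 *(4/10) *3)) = 50000/2205873131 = 0.00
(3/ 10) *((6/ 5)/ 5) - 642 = -80241/ 125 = -641.93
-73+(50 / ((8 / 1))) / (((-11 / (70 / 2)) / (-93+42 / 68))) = 2639167 / 1496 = 1764.15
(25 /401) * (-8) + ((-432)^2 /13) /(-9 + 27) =4154968 /5213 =797.04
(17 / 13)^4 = 2.92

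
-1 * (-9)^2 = -81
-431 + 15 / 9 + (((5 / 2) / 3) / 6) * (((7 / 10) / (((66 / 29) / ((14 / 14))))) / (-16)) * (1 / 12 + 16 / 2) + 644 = 195838741 / 912384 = 214.65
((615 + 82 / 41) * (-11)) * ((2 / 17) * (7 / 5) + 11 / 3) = -6630899 / 255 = -26003.53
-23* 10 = -230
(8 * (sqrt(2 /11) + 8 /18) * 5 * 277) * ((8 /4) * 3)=66480 * sqrt(22) /11 + 88640 /3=57893.83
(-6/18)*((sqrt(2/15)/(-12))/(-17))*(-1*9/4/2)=sqrt(30)/8160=0.00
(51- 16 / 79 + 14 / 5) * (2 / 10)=21171 / 1975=10.72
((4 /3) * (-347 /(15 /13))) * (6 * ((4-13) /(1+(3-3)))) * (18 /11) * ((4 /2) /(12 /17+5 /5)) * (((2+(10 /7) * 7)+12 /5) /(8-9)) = -598187.45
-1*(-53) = 53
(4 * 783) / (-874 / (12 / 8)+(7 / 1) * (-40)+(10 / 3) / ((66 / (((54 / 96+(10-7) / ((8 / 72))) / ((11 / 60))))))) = -4547664 / 1241567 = -3.66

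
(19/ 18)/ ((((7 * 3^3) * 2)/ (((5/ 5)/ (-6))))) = -19/ 40824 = -0.00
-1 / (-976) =1 / 976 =0.00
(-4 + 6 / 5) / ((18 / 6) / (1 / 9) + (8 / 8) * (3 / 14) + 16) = -196 / 3025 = -0.06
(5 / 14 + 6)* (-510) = -22695 / 7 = -3242.14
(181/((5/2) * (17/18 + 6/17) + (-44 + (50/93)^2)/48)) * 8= 2554845408/4116017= 620.71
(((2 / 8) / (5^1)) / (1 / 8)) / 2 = 1 / 5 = 0.20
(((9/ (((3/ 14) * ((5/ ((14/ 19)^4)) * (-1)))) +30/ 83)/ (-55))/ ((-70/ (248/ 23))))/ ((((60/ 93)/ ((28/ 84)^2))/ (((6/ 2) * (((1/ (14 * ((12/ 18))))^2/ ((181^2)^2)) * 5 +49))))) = -755284895029470975737611/ 5037226056640169307685000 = -0.15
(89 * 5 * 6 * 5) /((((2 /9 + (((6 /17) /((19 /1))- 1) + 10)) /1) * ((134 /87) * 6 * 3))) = 187574175 /3599642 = 52.11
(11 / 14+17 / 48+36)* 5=62395 / 336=185.70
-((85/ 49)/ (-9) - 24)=10669/ 441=24.19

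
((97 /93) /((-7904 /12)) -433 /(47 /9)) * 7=-1671034337 /2879032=-580.42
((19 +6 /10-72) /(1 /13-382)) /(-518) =-1703 /6429675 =-0.00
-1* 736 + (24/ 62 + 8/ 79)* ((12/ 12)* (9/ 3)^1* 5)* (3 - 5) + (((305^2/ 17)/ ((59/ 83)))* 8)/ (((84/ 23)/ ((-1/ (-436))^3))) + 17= -1568295174423808379/ 2137659282570336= -733.65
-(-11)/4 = 11/4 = 2.75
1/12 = 0.08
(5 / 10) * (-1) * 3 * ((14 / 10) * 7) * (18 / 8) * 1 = -1323 / 40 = -33.08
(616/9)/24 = 77/27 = 2.85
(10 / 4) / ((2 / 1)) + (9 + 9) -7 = 49 / 4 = 12.25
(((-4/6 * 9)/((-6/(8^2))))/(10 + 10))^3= 4096/125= 32.77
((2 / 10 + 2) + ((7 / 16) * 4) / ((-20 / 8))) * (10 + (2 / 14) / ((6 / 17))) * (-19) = -296.54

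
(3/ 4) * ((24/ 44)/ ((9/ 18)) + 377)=12477/ 44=283.57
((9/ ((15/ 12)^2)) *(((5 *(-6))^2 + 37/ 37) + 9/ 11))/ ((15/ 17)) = 1618944/ 275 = 5887.07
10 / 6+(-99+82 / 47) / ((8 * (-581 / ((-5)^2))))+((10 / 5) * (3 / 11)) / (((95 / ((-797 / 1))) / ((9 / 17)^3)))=726183869603 / 480673574040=1.51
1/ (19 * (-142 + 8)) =-1/ 2546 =-0.00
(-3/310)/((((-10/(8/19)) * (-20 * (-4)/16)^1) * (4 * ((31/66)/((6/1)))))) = 594/2282375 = 0.00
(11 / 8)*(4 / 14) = 11 / 28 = 0.39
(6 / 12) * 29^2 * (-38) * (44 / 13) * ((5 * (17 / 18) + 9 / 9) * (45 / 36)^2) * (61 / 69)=-27608915675 / 64584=-427488.48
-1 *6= -6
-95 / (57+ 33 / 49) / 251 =-4655 / 709326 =-0.01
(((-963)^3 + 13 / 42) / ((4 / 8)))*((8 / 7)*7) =-14288901547.05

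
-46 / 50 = -23 / 25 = -0.92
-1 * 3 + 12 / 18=-7 / 3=-2.33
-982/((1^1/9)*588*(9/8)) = -1964/147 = -13.36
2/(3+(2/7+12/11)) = 154/337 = 0.46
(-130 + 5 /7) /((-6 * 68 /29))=26245 /2856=9.19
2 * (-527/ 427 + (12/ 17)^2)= -181630/ 123403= -1.47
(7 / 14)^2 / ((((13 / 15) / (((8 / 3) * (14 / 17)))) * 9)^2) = 78400 / 3956121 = 0.02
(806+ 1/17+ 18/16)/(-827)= -109777/112472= -0.98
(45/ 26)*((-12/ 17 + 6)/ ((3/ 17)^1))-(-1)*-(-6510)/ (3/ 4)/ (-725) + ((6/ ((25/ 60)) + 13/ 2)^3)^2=31420947353720857/ 377000000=83344687.94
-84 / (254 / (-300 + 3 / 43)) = 541674 / 5461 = 99.19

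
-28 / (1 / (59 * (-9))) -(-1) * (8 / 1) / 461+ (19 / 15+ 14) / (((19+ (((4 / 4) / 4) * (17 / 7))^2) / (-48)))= 519077536764 / 35001425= 14830.18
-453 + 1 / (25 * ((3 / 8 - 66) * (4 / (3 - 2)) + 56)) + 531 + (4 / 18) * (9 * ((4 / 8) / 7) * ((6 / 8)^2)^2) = 206288563 / 2643200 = 78.05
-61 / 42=-1.45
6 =6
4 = 4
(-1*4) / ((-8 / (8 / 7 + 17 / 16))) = 247 / 224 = 1.10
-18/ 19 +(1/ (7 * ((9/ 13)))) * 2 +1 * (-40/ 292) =-58690/ 87381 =-0.67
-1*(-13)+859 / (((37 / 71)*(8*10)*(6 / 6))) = 99469 / 2960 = 33.60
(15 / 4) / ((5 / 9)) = 27 / 4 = 6.75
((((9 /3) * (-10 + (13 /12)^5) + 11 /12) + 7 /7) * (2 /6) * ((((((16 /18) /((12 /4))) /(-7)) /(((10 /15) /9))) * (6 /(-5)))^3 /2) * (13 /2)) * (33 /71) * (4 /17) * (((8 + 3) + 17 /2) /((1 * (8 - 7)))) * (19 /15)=-69160319371 /3105007500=-22.27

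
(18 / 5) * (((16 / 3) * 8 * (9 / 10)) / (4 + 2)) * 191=110016 / 25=4400.64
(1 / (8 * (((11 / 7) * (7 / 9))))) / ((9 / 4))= 1 / 22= 0.05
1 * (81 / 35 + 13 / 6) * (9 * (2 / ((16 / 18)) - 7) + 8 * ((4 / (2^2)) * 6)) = 941 / 40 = 23.52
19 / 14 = 1.36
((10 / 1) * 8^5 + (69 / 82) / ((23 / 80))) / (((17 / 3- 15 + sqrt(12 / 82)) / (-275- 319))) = 7182351000 * sqrt(246) / 131569 + 67035276000 / 3209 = 21745981.88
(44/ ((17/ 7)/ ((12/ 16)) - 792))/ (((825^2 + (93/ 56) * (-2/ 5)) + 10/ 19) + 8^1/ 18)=-0.00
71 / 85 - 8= -609 / 85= -7.16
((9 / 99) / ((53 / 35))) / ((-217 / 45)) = -0.01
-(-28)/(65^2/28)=784/4225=0.19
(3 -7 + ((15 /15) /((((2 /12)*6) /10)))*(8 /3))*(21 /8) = 119 /2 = 59.50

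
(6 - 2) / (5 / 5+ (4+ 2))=4 / 7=0.57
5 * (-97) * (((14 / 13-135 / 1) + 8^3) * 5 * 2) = -23837750 / 13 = -1833673.08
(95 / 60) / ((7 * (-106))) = -19 / 8904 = -0.00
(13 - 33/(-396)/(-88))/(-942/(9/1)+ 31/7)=-96089/740960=-0.13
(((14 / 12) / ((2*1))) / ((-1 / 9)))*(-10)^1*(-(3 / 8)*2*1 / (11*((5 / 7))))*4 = -441 / 22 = -20.05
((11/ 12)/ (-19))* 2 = -11/ 114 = -0.10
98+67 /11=1145 /11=104.09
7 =7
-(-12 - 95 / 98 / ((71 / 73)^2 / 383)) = 199823881 / 494018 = 404.49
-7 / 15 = -0.47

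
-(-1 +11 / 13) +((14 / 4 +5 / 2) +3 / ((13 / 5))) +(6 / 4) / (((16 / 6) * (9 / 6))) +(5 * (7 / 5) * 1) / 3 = 3125 / 312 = 10.02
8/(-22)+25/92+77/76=8857/9614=0.92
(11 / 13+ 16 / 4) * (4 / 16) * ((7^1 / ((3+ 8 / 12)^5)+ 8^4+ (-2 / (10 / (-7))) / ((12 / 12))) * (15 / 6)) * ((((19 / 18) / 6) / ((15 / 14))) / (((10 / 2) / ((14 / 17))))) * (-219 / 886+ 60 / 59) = 2827589670919041 / 10944413966200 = 258.36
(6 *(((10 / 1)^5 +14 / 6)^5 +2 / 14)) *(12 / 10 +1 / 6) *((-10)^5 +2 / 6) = -29892387571108754611641809490895204 / 3645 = -8200929374789781786458658000000.00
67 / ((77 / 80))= 5360 / 77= 69.61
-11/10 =-1.10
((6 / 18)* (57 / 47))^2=361 / 2209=0.16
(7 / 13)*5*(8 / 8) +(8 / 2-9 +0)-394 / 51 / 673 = -1034812 / 446199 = -2.32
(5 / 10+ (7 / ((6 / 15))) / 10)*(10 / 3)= 15 / 2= 7.50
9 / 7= 1.29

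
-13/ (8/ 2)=-13/ 4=-3.25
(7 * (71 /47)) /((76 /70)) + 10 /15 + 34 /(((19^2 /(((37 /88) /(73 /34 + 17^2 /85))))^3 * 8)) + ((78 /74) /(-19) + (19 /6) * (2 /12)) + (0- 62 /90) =10718871880750436096381511367 /1051929902045728180464802560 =10.19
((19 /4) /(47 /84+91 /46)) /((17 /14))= 128478 /83351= 1.54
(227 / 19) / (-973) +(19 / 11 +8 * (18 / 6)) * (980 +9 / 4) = 20555814721 / 813428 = 25270.60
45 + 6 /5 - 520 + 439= -174 /5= -34.80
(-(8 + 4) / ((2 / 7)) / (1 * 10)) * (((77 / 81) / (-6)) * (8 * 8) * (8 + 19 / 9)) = 1569568 / 3645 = 430.61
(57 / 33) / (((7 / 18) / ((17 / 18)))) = 323 / 77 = 4.19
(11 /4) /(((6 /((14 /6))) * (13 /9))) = 77 /104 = 0.74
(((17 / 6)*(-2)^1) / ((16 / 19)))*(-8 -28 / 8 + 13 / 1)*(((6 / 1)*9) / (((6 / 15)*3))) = -454.22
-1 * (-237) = 237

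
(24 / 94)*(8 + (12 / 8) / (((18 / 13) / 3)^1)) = 135 / 47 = 2.87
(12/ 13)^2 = 144/ 169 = 0.85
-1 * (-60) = 60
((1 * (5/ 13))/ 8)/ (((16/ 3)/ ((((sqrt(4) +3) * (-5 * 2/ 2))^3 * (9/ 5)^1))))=-421875/ 1664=-253.53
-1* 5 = -5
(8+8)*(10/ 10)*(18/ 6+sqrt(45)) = 48+48*sqrt(5) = 155.33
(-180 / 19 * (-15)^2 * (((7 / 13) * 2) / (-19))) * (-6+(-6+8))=-2268000 / 4693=-483.27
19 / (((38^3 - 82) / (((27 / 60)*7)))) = 0.00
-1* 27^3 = -19683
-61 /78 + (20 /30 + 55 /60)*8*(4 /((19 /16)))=1089 /26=41.88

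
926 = 926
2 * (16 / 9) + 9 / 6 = 91 / 18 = 5.06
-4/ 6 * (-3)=2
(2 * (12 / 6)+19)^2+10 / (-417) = 220583 / 417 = 528.98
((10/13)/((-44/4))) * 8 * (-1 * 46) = 3680/143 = 25.73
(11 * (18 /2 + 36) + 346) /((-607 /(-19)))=15979 /607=26.32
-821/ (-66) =821/ 66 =12.44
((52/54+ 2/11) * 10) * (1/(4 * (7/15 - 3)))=-2125/1881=-1.13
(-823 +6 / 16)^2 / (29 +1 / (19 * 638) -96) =-262499249221 / 25989536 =-10100.19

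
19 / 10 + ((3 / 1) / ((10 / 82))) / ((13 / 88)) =4379 / 26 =168.42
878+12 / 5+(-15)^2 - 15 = 5452 / 5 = 1090.40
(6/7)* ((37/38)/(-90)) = -0.01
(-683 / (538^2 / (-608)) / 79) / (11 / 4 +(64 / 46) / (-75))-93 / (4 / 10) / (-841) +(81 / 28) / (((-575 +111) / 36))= 595287098408907 / 10148173890591856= 0.06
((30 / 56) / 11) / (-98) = -15 / 30184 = -0.00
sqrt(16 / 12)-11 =-11 + 2 * sqrt(3) / 3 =-9.85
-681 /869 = -0.78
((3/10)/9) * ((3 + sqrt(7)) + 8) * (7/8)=7 * sqrt(7)/240 + 77/240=0.40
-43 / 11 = -3.91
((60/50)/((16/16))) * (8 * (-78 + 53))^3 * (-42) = 403200000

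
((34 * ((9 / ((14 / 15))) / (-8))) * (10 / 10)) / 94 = -2295 / 5264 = -0.44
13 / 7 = 1.86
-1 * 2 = -2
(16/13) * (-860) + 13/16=-219991/208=-1057.65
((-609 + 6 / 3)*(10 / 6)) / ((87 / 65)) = -197275 / 261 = -755.84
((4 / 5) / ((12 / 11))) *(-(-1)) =0.73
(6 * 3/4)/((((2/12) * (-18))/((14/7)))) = -3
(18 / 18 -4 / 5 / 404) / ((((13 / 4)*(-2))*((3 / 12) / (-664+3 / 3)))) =205632 / 505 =407.19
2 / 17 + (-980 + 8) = -16522 / 17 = -971.88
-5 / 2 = -2.50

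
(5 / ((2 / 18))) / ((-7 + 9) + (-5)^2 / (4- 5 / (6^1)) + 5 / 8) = 2280 / 533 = 4.28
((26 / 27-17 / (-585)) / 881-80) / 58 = -123690659 / 89676990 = -1.38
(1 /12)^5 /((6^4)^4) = 1 /701982420492091392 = 0.00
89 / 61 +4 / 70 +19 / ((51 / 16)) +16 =2556287 / 108885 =23.48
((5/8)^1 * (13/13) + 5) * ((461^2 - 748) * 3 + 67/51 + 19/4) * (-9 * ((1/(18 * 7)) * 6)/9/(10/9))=-1166456817/7616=-153158.72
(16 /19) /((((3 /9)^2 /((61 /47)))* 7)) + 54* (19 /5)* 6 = 38525076 /31255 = 1232.61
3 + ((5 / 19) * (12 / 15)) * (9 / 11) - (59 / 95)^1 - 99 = -100789 / 1045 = -96.45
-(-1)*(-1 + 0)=-1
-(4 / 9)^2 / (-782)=8 / 31671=0.00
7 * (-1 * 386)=-2702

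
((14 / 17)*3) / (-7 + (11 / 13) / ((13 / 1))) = -3549 / 9962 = -0.36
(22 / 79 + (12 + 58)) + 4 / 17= 94700 / 1343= 70.51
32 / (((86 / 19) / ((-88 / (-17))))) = 26752 / 731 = 36.60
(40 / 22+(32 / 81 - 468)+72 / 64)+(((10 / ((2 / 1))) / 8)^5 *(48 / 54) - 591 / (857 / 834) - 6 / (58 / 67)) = -94932879372437 / 90701918208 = -1046.65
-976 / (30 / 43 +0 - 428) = 20984 / 9187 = 2.28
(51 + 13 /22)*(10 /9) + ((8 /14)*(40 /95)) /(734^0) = 757943 /13167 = 57.56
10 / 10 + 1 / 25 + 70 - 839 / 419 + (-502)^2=2640465069 / 10475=252073.04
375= 375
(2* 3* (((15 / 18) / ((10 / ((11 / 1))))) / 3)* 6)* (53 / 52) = 583 / 52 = 11.21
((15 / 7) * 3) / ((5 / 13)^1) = 117 / 7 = 16.71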